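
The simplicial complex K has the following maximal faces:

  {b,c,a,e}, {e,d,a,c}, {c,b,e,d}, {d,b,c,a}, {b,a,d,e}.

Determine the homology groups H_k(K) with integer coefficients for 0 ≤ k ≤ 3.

H_0 ≅ Z,  H_1 = 0,  H_2 = 0,  H_3 ≅ Z.

Order the vertices as a < b < c < d < e. Listing each simplex with vertices in this order, K has dimension 3 with simplices:

  0-simplices (5): a, b, c, d, e
  1-simplices (10): ab, ac, ad, ae, bc, bd, be, cd, ce, de
  2-simplices (10): abc, abd, abe, acd, ace, ade, bcd, bce, bde, cde
  3-simplices (5): abcd, abce, abde, acde, bcde

Hence C_0 ≅ Z^5, C_1 ≅ Z^10, C_2 ≅ Z^10, C_3 ≅ Z^5.

∂_1: C_1 → C_0 maps an edge to its endpoints' difference, ∂[p,q] = q − p.
The resulting 5×10 matrix has rank 4, and its Smith normal form has invariant factors (1,1,1,1).

∂_2: C_2 → C_1 sends each 2-simplex [p,q,r] to [q,r] − [p,r] + [p,q]. For instance
  ∂ade = de − ae + ad,
  ∂bce = ce − be + bc.
As a 10×10 matrix over Z this has rank 6, with invariant factors (1,1,1,1,1,1).

The boundary map ∂_3: C_3 → C_2 sends each 3-simplex σ to the alternating sum Σ_i (−1)^i (σ with its i-th vertex removed). For instance
  ∂abcd = bcd − acd + abd − abc,
  ∂bcde = cde − bde + bce − bcd.
This gives a 10×5 integer matrix of rank 4; reducing to Smith normal form yields diagonal entries (1,1,1,1).

Now H_k = ker ∂_k / im ∂_{k+1}, so:

  H_0: rank C_0 − rank ∂_1 = 5 − 4 = 1, and the invariant factors of ∂_1 are all 1, so H_0 = Z.
  H_1: rank ker ∂_1 − rank ∂_2 = (10 − 4) − 6 = 0, and the invariant factors of ∂_2 are all 1, so H_1 = 0.
  H_2: rank ker ∂_2 − rank ∂_3 = (10 − 6) − 4 = 0, and the invariant factors of ∂_3 are all 1, so H_2 = 0.
  H_3: rank ker ∂_3 − rank ∂_4 = (5 − 4) − 0 = 1, and there is no ∂_4, so H_3 = Z.

As a check, the Euler characteristic is 5 − 10 + 10 − 5 = 0, which agrees with 1 − 0 + 0 − 1 = 0.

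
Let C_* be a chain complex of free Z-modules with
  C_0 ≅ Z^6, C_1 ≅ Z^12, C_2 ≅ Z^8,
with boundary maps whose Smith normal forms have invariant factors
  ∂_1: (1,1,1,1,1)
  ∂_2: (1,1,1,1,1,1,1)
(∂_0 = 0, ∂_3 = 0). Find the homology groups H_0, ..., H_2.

H_0 ≅ Z,  H_1 = 0,  H_2 ≅ Z.

H_0: b_0 = 6 − 0 − 5 = 1; torsion from ∂_1 factors > 1: none. So H_0 ≅ Z.
H_1: b_1 = 12 − 5 − 7 = 0; torsion from ∂_2 factors > 1: none. So H_1 ≅ 0.
H_2: b_2 = 8 − 7 − 0 = 1; torsion from ∂_3 factors > 1: none. So H_2 ≅ Z.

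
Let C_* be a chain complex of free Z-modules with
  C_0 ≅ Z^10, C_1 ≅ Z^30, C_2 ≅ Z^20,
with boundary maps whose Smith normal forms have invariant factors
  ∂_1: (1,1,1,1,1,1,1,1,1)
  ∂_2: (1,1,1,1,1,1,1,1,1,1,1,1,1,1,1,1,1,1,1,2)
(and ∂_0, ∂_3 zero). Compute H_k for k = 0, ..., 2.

H_0 ≅ Z,  H_1 ≅ Z ⊕ Z/2,  H_2 = 0.

H_0: b_0 = 10 − 0 − 9 = 1; torsion from ∂_1 factors > 1: none. So H_0 ≅ Z.
H_1: b_1 = 30 − 9 − 20 = 1; torsion from ∂_2 factors > 1: [2]. So H_1 ≅ Z ⊕ Z/2.
H_2: b_2 = 20 − 20 − 0 = 0; torsion from ∂_3 factors > 1: none. So H_2 ≅ 0.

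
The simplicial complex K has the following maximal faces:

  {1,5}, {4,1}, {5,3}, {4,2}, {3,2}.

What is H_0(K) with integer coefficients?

H_0 = Z.

Take the total order 1 < 2 < 3 < 4 < 5 on the vertex set. Then K (dimension 1) consists of the simplices:

  0-simplices (5): [1], [2], [3], [4], [5]
  1-simplices (5): [1,4], [1,5], [2,3], [2,4], [3,5]

giving chain groups C_0 ≅ Z^5, C_1 ≅ Z^5.

∂_1: C_1 → C_0 is given by ∂[p,q] = [q] − [p].
The resulting 5×5 matrix has rank 4, and its Smith normal form has invariant factors (1,1,1,1).

Now H_k = ker ∂_k / im ∂_{k+1}, so:

  H_0: rank C_0 − rank ∂_1 = 5 − 4 = 1, and the invariant factors of ∂_1 are all 1, so H_0 = Z.

(K is a triangulation of the circle S^1.)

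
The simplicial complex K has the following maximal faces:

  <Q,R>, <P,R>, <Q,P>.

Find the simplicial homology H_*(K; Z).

H_0 = Z,  H_1 = Z.

Fix the vertex order P < Q < R and write every simplex with vertices in increasing order. Then dim K = 1 and the simplices of K are:

  0-simplices (3): P, Q, R
  1-simplices (3): PQ, PR, QR

Hence C_0 ≅ Z^3, C_1 ≅ Z^3.

Boundary ∂_1: C_1 → C_0 sends each edge [p,q] (with p < q) to q − p.
As a 3×3 matrix over Z this has rank 2, with invariant factors (1,1).

Now H_k = ker ∂_k / im ∂_{k+1}, so:

  H_0: rank C_0 − rank ∂_1 = 3 − 2 = 1, and the invariant factors of ∂_1 are all 1, so H_0 ≅ Z.
  H_1: rank ker ∂_1 − rank ∂_2 = (3 − 2) − 0 = 1, and there is no ∂_2, so H_1 ≅ Z.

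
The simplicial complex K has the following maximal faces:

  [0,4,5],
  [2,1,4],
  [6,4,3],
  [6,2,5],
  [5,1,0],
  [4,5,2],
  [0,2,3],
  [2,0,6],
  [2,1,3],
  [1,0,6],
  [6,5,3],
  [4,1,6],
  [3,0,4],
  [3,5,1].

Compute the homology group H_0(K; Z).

Take the total order 0 < 1 < 2 < 3 < 4 < 5 < 6 on the vertex set. Then K (dimension 2) consists of the simplices:

  0-simplices (7): [0], [1], [2], [3], [4], [5], [6]
  1-simplices (21): [0,1], [0,2], [0,3], [0,4], [0,5], [0,6], [1,2], [1,3], [1,4], [1,5], [1,6], [2,3], [2,4], [2,5], [2,6], [3,4], [3,5], [3,6], [4,5], [4,6], [5,6]
  2-simplices (14): [0,1,5], [0,1,6], [0,2,3], [0,2,6], [0,3,4], [0,4,5], [1,2,3], [1,2,4], [1,3,5], [1,4,6], [2,4,5], [2,5,6], [3,4,6], [3,5,6]

Hence C_0 ≅ Z^7, C_1 ≅ Z^21, C_2 ≅ Z^14.

Boundary ∂_1: C_1 → C_0 is given by ∂[p,q] = [q] − [p]. For instance
  ∂[3,4] = [4] − [3].
This gives a 7×21 integer matrix of rank 6; reducing to Smith normal form yields diagonal entries (1,1,1,1,1,1).

Boundary ∂_2: C_2 → C_1 acts by ∂[p,q,r] = [q,r] − [p,r] + [p,q]. For instance
  ∂[3,5,6] = [5,6] − [3,6] + [3,5],
  ∂[0,1,6] = [1,6] − [0,6] + [0,1].
The 21×14 boundary matrix has rank 13 and Smith normal form diag(1,1,1,1,1,1,1,1,1,1,1,1,1).

From H_k ≅ ker(∂_k) / im(∂_{k+1}) we obtain:

  H_0: rank C_0 − rank ∂_1 = 7 − 6 = 1, and the invariant factors of ∂_1 are all 1, so H_0 ≅ Z.

H_0 ≅ Z.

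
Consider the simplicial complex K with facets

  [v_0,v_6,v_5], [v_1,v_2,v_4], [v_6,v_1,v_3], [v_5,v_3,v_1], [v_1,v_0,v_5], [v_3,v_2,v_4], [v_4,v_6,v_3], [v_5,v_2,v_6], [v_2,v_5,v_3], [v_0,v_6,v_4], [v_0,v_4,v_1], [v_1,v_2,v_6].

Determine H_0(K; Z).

H_0 = Z.

K has 7 vertices, 18 edges, 12 triangles.
rank ∂_0 = 0, rank ∂_1 = 6 ⇒ b_0 = 7 − 0 − 6 = 1; all invariant factors of ∂_1 are 1 so no torsion. So H_0 ≅ Z.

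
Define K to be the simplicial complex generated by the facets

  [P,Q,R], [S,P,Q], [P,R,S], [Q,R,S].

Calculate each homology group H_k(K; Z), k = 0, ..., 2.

H_0 ≅ Z,  H_1 = 0,  H_2 ≅ Z.

K has 4 vertices, 6 edges, 4 triangles.
rank ∂_0 = 0, rank ∂_1 = 3 ⇒ b_0 = 4 − 0 − 3 = 1; all invariant factors of ∂_1 are 1 so no torsion. So H_0 = Z.
rank ∂_1 = 3, rank ∂_2 = 3 ⇒ b_1 = 6 − 3 − 3 = 0; all invariant factors of ∂_2 are 1 so no torsion. So H_1 = 0.
rank ∂_2 = 3, rank ∂_3 = 0 ⇒ b_2 = 4 − 3 − 0 = 1. So H_2 = Z.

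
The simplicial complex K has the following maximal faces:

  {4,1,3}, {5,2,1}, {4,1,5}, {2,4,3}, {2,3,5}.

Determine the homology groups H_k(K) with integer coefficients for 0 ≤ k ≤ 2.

H_0 ≅ Z,  H_1 ≅ Z,  H_2 = 0.

Order the vertices as 1 < 2 < 3 < 4 < 5. Listing each simplex with vertices in this order, K has dimension 2 with simplices:

  0-simplices (5): [1], [2], [3], [4], [5]
  1-simplices (10): [1,2], [1,3], [1,4], [1,5], [2,3], [2,4], [2,5], [3,4], [3,5], [4,5]
  2-simplices (5): [1,2,5], [1,3,4], [1,4,5], [2,3,4], [2,3,5]

so the chain groups are C_0 ≅ Z^5, C_1 ≅ Z^10, C_2 ≅ Z^5.

∂_1: C_1 → C_0 is given by ∂[p,q] = [q] − [p].
This gives a 5×10 integer matrix of rank 4; reducing to Smith normal form yields diagonal entries (1,1,1,1).

∂_2: C_2 → C_1 acts by ∂[p,q,r] = [q,r] − [p,r] + [p,q]. For instance
  ∂[2,3,4] = [3,4] − [2,4] + [2,3],
  ∂[2,3,5] = [3,5] − [2,5] + [2,3].
This gives a 10×5 integer matrix of rank 5; reducing to Smith normal form yields diagonal entries (1,1,1,1,1).

Reading off H_k = ker ∂_k / im ∂_{k+1}:

  H_0: rank C_0 − rank ∂_1 = 5 − 4 = 1, and the invariant factors of ∂_1 are all 1, so H_0 = Z.
  H_1: rank ker ∂_1 − rank ∂_2 = (10 − 4) − 5 = 1, and the invariant factors of ∂_2 are all 1, so H_1 = Z.
  H_2: rank ker ∂_2 − rank ∂_3 = (5 − 5) − 0 = 0, and there is no ∂_3, so H_2 = 0.

As a check, the Euler characteristic is 5 − 10 + 5 = 0, which agrees with 1 − 1 + 0 = 0.
(K is a triangulation of the Möbius band.)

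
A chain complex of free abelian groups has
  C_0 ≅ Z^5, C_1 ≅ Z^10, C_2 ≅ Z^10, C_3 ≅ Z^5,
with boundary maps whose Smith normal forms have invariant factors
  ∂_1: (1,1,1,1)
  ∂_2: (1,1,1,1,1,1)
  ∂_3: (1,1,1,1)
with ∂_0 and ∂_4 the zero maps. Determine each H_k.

H_0 ≅ Z,  H_1 = 0,  H_2 = 0,  H_3 ≅ Z.

H_0: b_0 = 5 − 0 − 4 = 1; torsion from ∂_1 factors > 1: none. So H_0 ≅ Z.
H_1: b_1 = 10 − 4 − 6 = 0; torsion from ∂_2 factors > 1: none. So H_1 ≅ 0.
H_2: b_2 = 10 − 6 − 4 = 0; torsion from ∂_3 factors > 1: none. So H_2 ≅ 0.
H_3: b_3 = 5 − 4 − 0 = 1; torsion from ∂_4 factors > 1: none. So H_3 ≅ Z.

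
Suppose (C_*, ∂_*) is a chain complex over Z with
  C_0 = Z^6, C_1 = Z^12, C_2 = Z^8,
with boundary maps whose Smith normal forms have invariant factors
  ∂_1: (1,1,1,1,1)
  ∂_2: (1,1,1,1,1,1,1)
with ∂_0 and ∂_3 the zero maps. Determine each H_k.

H_0 ≅ Z,  H_1 = 0,  H_2 ≅ Z.

H_0: b_0 = 6 − 0 − 5 = 1; torsion from ∂_1 factors > 1: none. So H_0 ≅ Z.
H_1: b_1 = 12 − 5 − 7 = 0; torsion from ∂_2 factors > 1: none. So H_1 ≅ 0.
H_2: b_2 = 8 − 7 − 0 = 1; torsion from ∂_3 factors > 1: none. So H_2 ≅ Z.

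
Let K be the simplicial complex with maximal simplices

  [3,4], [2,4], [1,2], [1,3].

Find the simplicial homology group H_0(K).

H_0 ≅ Z.

We work with the vertex ordering 1 < 2 < 3 < 4. The simplices of K, each written with vertices in increasing order, are:

  0-simplices (4): [1], [2], [3], [4]
  1-simplices (4): [1,2], [1,3], [2,4], [3,4]

Hence C_0 ≅ Z^4, C_1 ≅ Z^4.

∂_1: C_1 → C_0 maps an edge to its endpoints' difference, ∂[p,q] = q − p.
The 4×4 boundary matrix has rank 3 and Smith normal form diag(1,1,1).

From H_k ≅ ker(∂_k) / im(∂_{k+1}) we obtain:

  H_0: rank C_0 − rank ∂_1 = 4 − 3 = 1, and the invariant factors of ∂_1 are all 1, so H_0 = Z.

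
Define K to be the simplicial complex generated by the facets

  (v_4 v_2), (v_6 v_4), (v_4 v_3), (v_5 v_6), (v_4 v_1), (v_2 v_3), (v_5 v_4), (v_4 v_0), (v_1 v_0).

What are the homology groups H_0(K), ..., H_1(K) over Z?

H_0 ≅ Z,  H_1 ≅ Z^3.

We work with the vertex ordering v_0 < v_1 < v_2 < v_3 < v_4 < v_5 < v_6. The simplices of K, each written with vertices in increasing order, are:

  0-simplices (7): [v_0], [v_1], [v_2], [v_3], [v_4], [v_5], [v_6]
  1-simplices (9): [v_0,v_1], [v_0,v_4], [v_1,v_4], [v_2,v_3], [v_2,v_4], [v_3,v_4], [v_4,v_5], [v_4,v_6], [v_5,v_6]

so the chain groups are C_0 ≅ Z^7, C_1 ≅ Z^9.

Boundary ∂_1: C_1 → C_0 is given by ∂[p,q] = [q] − [p]. For instance
  ∂[v_1,v_4] = [v_4] − [v_1].
The 7×9 boundary matrix has rank 6 and Smith normal form diag(1,1,1,1,1,1).

Computing H_k = (kernel of ∂_k) / (image of ∂_{k+1}):

  H_0: rank C_0 − rank ∂_1 = 7 − 6 = 1, and the invariant factors of ∂_1 are all 1, so H_0 ≅ Z.
  H_1: rank ker ∂_1 − rank ∂_2 = (9 − 6) − 0 = 3, and there is no ∂_2, so H_1 ≅ Z^3.

As a check, the Euler characteristic is 7 − 9 = -2, which agrees with 1 − 3 = -2.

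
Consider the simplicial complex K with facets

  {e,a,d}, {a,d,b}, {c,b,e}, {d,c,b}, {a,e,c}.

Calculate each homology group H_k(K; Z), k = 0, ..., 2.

H_0 = Z,  H_1 = Z,  H_2 = 0.

Fix the vertex order a < b < c < d < e and write every simplex with vertices in increasing order. Then dim K = 2 and the simplices of K are:

  0-simplices (5): a, b, c, d, e
  1-simplices (10): ab, ac, ad, ae, bc, bd, be, cd, ce, de
  2-simplices (5): abd, ace, ade, bcd, bce

giving chain groups C_0 ≅ Z^5, C_1 ≅ Z^10, C_2 ≅ Z^5.

∂_1: C_1 → C_0 is given by ∂[p,q] = [q] − [p].
The resulting 5×10 matrix has rank 4, and its Smith normal form has invariant factors (1,1,1,1).

Boundary ∂_2: C_2 → C_1 sends each 2-simplex [p,q,r] to [q,r] − [p,r] + [p,q]. For instance
  ∂bce = ce − be + bc,
  ∂ade = de − ae + ad.
As a 10×5 matrix over Z this has rank 5, with invariant factors (1,1,1,1,1).

From H_k ≅ ker(∂_k) / im(∂_{k+1}) we obtain:

  H_0: rank C_0 − rank ∂_1 = 5 − 4 = 1, and the invariant factors of ∂_1 are all 1, so H_0 = Z.
  H_1: rank ker ∂_1 − rank ∂_2 = (10 − 4) − 5 = 1, and the invariant factors of ∂_2 are all 1, so H_1 = Z.
  H_2: rank ker ∂_2 − rank ∂_3 = (5 − 5) − 0 = 0, and there is no ∂_3, so H_2 = 0.

As a check, the Euler characteristic is 5 − 10 + 5 = 0, which agrees with 1 − 1 + 0 = 0.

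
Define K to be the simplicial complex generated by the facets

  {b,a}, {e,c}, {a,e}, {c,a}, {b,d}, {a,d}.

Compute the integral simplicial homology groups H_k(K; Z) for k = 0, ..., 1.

Order the vertices as a < b < c < d < e. Listing each simplex with vertices in this order, K has dimension 1 with simplices:

  0-simplices (5): a, b, c, d, e
  1-simplices (6): ab, ac, ad, ae, bd, ce

so the chain groups are C_0 ≅ Z^5, C_1 ≅ Z^6.

Boundary ∂_1: C_1 → C_0 maps an edge to its endpoints' difference, ∂[p,q] = q − p. For instance
  ∂bd = d − b.
The resulting 5×6 matrix has rank 4, and its Smith normal form has invariant factors (1,1,1,1).

Reading off H_k = ker ∂_k / im ∂_{k+1}:

  H_0: rank C_0 − rank ∂_1 = 5 − 4 = 1, and the invariant factors of ∂_1 are all 1, so H_0 ≅ Z.
  H_1: rank ker ∂_1 − rank ∂_2 = (6 − 4) − 0 = 2, and there is no ∂_2, so H_1 ≅ Z^2.

As a check, the Euler characteristic is 5 − 6 = -1, which agrees with 1 − 2 = -1.

H_0 ≅ Z,  H_1 ≅ Z^2.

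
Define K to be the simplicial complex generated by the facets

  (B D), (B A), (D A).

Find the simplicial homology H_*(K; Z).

H_0 = Z,  H_1 = Z.

Take the total order A < B < D on the vertex set. Then K (dimension 1) consists of the simplices:

  0-simplices (3): A, B, D
  1-simplices (3): AB, AD, BD

so the chain groups are C_0 ≅ Z^3, C_1 ≅ Z^3.

Boundary ∂_1: C_1 → C_0 is given by ∂[p,q] = [q] − [p]. For instance
  ∂AB = B − A.
As a 3×3 matrix over Z this has rank 2, with invariant factors (1,1).

From H_k ≅ ker(∂_k) / im(∂_{k+1}) we obtain:

  H_0: rank C_0 − rank ∂_1 = 3 − 2 = 1, and the invariant factors of ∂_1 are all 1, so H_0 ≅ Z.
  H_1: rank ker ∂_1 − rank ∂_2 = (3 − 2) − 0 = 1, and there is no ∂_2, so H_1 ≅ Z.

(K is a triangulation of the circle S^1.)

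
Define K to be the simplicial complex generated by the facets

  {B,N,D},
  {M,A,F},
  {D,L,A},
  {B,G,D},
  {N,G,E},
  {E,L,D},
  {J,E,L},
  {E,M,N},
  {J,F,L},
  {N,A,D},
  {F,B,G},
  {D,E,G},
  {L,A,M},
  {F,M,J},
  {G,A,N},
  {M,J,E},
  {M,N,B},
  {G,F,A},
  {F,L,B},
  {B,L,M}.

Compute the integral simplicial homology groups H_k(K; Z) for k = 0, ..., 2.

Order the vertices as A < B < D < E < F < G < J < L < M < N. Listing each simplex with vertices in this order, K has dimension 2 with simplices:

  0-simplices (10): A, B, D, E, F, G, J, L, M, N
  1-simplices (30): AD, AF, AG, AL, AM, AN, BD, BF, BG, BL, BM, BN, DE, DG, DL, DN, EG, EJ, EL, EM, EN, FG, FJ, FL, FM, GN, JL, JM, LM, MN
  2-simplices (20): ADL, ADN, AFG, AFM, AGN, ALM, BDG, BDN, BFG, BFL, BLM, BMN, DEG, DEL, EGN, EJL, EJM, EMN, FJL, FJM

so the chain groups are C_0 ≅ Z^10, C_1 ≅ Z^30, C_2 ≅ Z^20.

∂_1: C_1 → C_0 sends each edge [p,q] (with p < q) to q − p. For instance
  ∂AL = L − A.
This gives a 10×30 integer matrix of rank 9; reducing to Smith normal form yields diagonal entries (1,1,1,1,1,1,1,1,1).

Boundary ∂_2: C_2 → C_1 maps a triangle to the signed sum of its edges. For instance
  ∂AFG = FG − AG + AF,
  ∂AGN = GN − AN + AG.
The resulting 30×20 matrix has rank 20, and its Smith normal form has invariant factors (1,1,1,1,1,1,1,1,1,1,1,1,1,1,1,1,1,1,1,2).

Reading off H_k = ker ∂_k / im ∂_{k+1}:

  H_0: rank C_0 − rank ∂_1 = 10 − 9 = 1, and the invariant factors of ∂_1 are all 1, so H_0 = Z.
  H_1: rank ker ∂_1 − rank ∂_2 = (30 − 9) − 20 = 1, and ∂_2 has invariant factor 2 > 1, so H_1 = Z ⊕ Z/2.
  H_2: rank ker ∂_2 − rank ∂_3 = (20 − 20) − 0 = 0, and there is no ∂_3, so H_2 = 0.

As a check, the Euler characteristic is 10 − 30 + 20 = 0, which agrees with 1 − 1 + 0 = 0.

H_0 = Z,  H_1 = Z ⊕ Z/2,  H_2 = 0.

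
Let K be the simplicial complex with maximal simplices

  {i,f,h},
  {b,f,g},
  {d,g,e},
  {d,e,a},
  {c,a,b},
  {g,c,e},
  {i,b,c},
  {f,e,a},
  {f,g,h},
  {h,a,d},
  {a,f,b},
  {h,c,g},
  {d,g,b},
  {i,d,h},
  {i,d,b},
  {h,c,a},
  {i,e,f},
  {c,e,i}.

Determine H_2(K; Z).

H_2 = Z.

Take the total order a < b < c < d < e < f < g < h < i on the vertex set. Then K (dimension 2) consists of the simplices:

  0-simplices (9): a, b, c, d, e, f, g, h, i
  1-simplices (27): ab, ac, ad, ae, af, ah, bc, bd, bf, bg, bi, ce, cg, ch, ci, de, dg, dh, di, ef, eg, ei, fg, fh, fi, gh, hi
  2-simplices (18): abc, abf, ach, ade, adh, aef, bci, bdg, bdi, bfg, ceg, cei, cgh, deg, dhi, efi, fgh, fhi

Hence C_0 ≅ Z^9, C_1 ≅ Z^27, C_2 ≅ Z^18.

Boundary ∂_1: C_1 → C_0 is given by ∂[p,q] = [q] − [p]. For instance
  ∂ac = c − a.
As a 9×27 matrix over Z this has rank 8, with invariant factors (1,1,1,1,1,1,1,1).

Boundary ∂_2: C_2 → C_1 maps a triangle to the signed sum of its edges. For instance
  ∂dhi = hi − di + dh,
  ∂ade = de − ae + ad.
The resulting 27×18 matrix has rank 17, and its Smith normal form has invariant factors (1,1,1,1,1,1,1,1,1,1,1,1,1,1,1,1,1).

Computing H_k = (kernel of ∂_k) / (image of ∂_{k+1}):

  H_2: rank ker ∂_2 − rank ∂_3 = (18 − 17) − 0 = 1, and there is no ∂_3, so H_2 ≅ Z.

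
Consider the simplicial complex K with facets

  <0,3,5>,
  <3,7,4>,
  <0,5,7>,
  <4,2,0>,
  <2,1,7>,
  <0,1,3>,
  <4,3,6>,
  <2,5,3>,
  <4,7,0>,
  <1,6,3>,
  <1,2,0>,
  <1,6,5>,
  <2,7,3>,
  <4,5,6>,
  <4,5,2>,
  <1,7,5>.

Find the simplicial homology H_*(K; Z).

K has 8 vertices, 24 edges, 16 triangles.
rank ∂_0 = 0, rank ∂_1 = 7 ⇒ b_0 = 8 − 0 − 7 = 1; all invariant factors of ∂_1 are 1 so no torsion. So H_0 ≅ Z.
rank ∂_1 = 7, rank ∂_2 = 15 ⇒ b_1 = 24 − 7 − 15 = 2; all invariant factors of ∂_2 are 1 so no torsion. So H_1 ≅ Z^2.
rank ∂_2 = 15, rank ∂_3 = 0 ⇒ b_2 = 16 − 15 − 0 = 1. So H_2 ≅ Z.

H_0 ≅ Z,  H_1 ≅ Z^2,  H_2 ≅ Z.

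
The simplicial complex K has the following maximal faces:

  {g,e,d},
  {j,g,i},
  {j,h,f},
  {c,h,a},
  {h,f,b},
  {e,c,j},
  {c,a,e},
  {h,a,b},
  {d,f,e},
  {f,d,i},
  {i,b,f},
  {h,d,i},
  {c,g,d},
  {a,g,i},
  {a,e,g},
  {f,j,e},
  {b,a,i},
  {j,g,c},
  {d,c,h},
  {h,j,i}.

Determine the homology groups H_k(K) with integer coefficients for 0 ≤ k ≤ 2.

H_0 ≅ Z,  H_1 ≅ Z ⊕ Z/2,  H_2 = 0.

Take the total order a < b < c < d < e < f < g < h < i < j on the vertex set. Then K (dimension 2) consists of the simplices:

  0-simplices (10): a, b, c, d, e, f, g, h, i, j
  1-simplices (30): ab, ac, ae, ag, ah, ai, bf, bh, bi, cd, ce, cg, ch, cj, de, df, dg, dh, di, ef, eg, ej, fh, fi, fj, gi, gj, hi, hj, ij
  2-simplices (20): abh, abi, ace, ach, aeg, agi, bfh, bfi, cdg, cdh, cej, cgj, def, deg, dfi, dhi, efj, fhj, gij, hij

giving chain groups C_0 ≅ Z^10, C_1 ≅ Z^30, C_2 ≅ Z^20.

Boundary ∂_1: C_1 → C_0 maps an edge to its endpoints' difference, ∂[p,q] = q − p. For instance
  ∂bi = i − b.
As a 10×30 matrix over Z this has rank 9, with invariant factors (1,1,1,1,1,1,1,1,1).

Boundary ∂_2: C_2 → C_1 acts by ∂[p,q,r] = [q,r] − [p,r] + [p,q]. For instance
  ∂abh = bh − ah + ab,
  ∂efj = fj − ej + ef.
As a 30×20 matrix over Z this has rank 20, with invariant factors (1,1,1,1,1,1,1,1,1,1,1,1,1,1,1,1,1,1,1,2).

Now H_k = ker ∂_k / im ∂_{k+1}, so:

  H_0: rank C_0 − rank ∂_1 = 10 − 9 = 1, and the invariant factors of ∂_1 are all 1, so H_0 = Z.
  H_1: rank ker ∂_1 − rank ∂_2 = (30 − 9) − 20 = 1, and ∂_2 has invariant factor 2 > 1, so H_1 = Z ⊕ Z/2.
  H_2: rank ker ∂_2 − rank ∂_3 = (20 − 20) − 0 = 0, and there is no ∂_3, so H_2 = 0.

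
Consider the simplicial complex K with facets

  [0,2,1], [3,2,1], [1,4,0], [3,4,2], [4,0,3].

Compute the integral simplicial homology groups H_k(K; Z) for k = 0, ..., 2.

K has 5 vertices, 10 edges, 5 triangles.
rank ∂_0 = 0, rank ∂_1 = 4 ⇒ b_0 = 5 − 0 − 4 = 1; all invariant factors of ∂_1 are 1 so no torsion. So H_0 ≅ Z.
rank ∂_1 = 4, rank ∂_2 = 5 ⇒ b_1 = 10 − 4 − 5 = 1; all invariant factors of ∂_2 are 1 so no torsion. So H_1 ≅ Z.
rank ∂_2 = 5, rank ∂_3 = 0 ⇒ b_2 = 5 − 5 − 0 = 0. So H_2 ≅ 0.

H_0 ≅ Z,  H_1 ≅ Z,  H_2 = 0.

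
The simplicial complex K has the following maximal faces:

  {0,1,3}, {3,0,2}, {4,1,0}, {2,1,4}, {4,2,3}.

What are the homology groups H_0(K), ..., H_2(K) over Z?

Order the vertices as 0 < 1 < 2 < 3 < 4. Listing each simplex with vertices in this order, K has dimension 2 with simplices:

  0-simplices (5): [0], [1], [2], [3], [4]
  1-simplices (10): [0,1], [0,2], [0,3], [0,4], [1,2], [1,3], [1,4], [2,3], [2,4], [3,4]
  2-simplices (5): [0,1,3], [0,1,4], [0,2,3], [1,2,4], [2,3,4]

Hence C_0 ≅ Z^5, C_1 ≅ Z^10, C_2 ≅ Z^5.

The boundary map ∂_1: C_1 → C_0 is given by ∂[p,q] = [q] − [p]. For instance
  ∂[2,3] = [3] − [2].
The 5×10 boundary matrix has rank 4 and Smith normal form diag(1,1,1,1).

Boundary ∂_2: C_2 → C_1 maps a triangle to the signed sum of its edges. For instance
  ∂[0,1,3] = [1,3] − [0,3] + [0,1],
  ∂[0,2,3] = [2,3] − [0,3] + [0,2].
This gives a 10×5 integer matrix of rank 5; reducing to Smith normal form yields diagonal entries (1,1,1,1,1).

From H_k ≅ ker(∂_k) / im(∂_{k+1}) we obtain:

  H_0: rank C_0 − rank ∂_1 = 5 − 4 = 1, and the invariant factors of ∂_1 are all 1, so H_0 = Z.
  H_1: rank ker ∂_1 − rank ∂_2 = (10 − 4) − 5 = 1, and the invariant factors of ∂_2 are all 1, so H_1 = Z.
  H_2: rank ker ∂_2 − rank ∂_3 = (5 − 5) − 0 = 0, and there is no ∂_3, so H_2 = 0.

As a check, the Euler characteristic is 5 − 10 + 5 = 0, which agrees with 1 − 1 + 0 = 0.

H_0 = Z,  H_1 = Z,  H_2 = 0.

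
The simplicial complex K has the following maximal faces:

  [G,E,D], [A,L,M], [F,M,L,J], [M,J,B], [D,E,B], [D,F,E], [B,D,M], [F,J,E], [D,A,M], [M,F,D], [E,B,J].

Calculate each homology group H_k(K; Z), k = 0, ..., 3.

Take the total order A < B < D < E < F < G < J < L < M on the vertex set. Then K (dimension 3) consists of the simplices:

  0-simplices (9): A, B, D, E, F, G, J, L, M
  1-simplices (20): AD, AL, AM, BD, BE, BJ, BM, DE, DF, DG, DM, EF, EG, EJ, FJ, FL, FM, JL, JM, LM
  2-simplices (14): ADM, ALM, BDE, BDM, BEJ, BJM, DEF, DEG, DFM, EFJ, FJL, FJM, FLM, JLM
  3-simplices (1): FJLM

so the chain groups are C_0 ≅ Z^9, C_1 ≅ Z^20, C_2 ≅ Z^14, C_3 ≅ Z^1.

The boundary map ∂_1: C_1 → C_0 maps an edge to its endpoints' difference, ∂[p,q] = q − p.
The resulting 9×20 matrix has rank 8, and its Smith normal form has invariant factors (1,1,1,1,1,1,1,1).

Boundary ∂_2: C_2 → C_1 acts by ∂[p,q,r] = [q,r] − [p,r] + [p,q]. For instance
  ∂EFJ = FJ − EJ + EF,
  ∂BDE = DE − BE + BD.
As a 20×14 matrix over Z this has rank 12, with invariant factors (1,1,1,1,1,1,1,1,1,1,1,1).

Boundary ∂_3: C_3 → C_2 sends each 3-simplex σ to the alternating sum Σ_i (−1)^i (σ with its i-th vertex removed). For instance
  ∂FJLM = JLM − FLM + FJM − FJL.
The resulting 14×1 matrix has rank 1, and its Smith normal form has invariant factors (1).

From H_k ≅ ker(∂_k) / im(∂_{k+1}) we obtain:

  H_0: rank C_0 − rank ∂_1 = 9 − 8 = 1, and the invariant factors of ∂_1 are all 1, so H_0 ≅ Z.
  H_1: rank ker ∂_1 − rank ∂_2 = (20 − 8) − 12 = 0, and the invariant factors of ∂_2 are all 1, so H_1 ≅ 0.
  H_2: rank ker ∂_2 − rank ∂_3 = (14 − 12) − 1 = 1, and the invariant factors of ∂_3 are all 1, so H_2 ≅ Z.
  H_3: rank ker ∂_3 − rank ∂_4 = (1 − 1) − 0 = 0, and there is no ∂_4, so H_3 ≅ 0.

H_0 = Z,  H_1 = 0,  H_2 = Z,  H_3 = 0.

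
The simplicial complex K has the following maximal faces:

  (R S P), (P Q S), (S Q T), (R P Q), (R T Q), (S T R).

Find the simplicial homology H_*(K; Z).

H_0 ≅ Z,  H_1 = 0,  H_2 ≅ Z.

Fix the vertex order P < Q < R < S < T and write every simplex with vertices in increasing order. Then dim K = 2 and the simplices of K are:

  0-simplices (5): P, Q, R, S, T
  1-simplices (9): PQ, PR, PS, QR, QS, QT, RS, RT, ST
  2-simplices (6): PQR, PQS, PRS, QRT, QST, RST

Hence C_0 ≅ Z^5, C_1 ≅ Z^9, C_2 ≅ Z^6.

The boundary map ∂_1: C_1 → C_0 is given by ∂[p,q] = [q] − [p]. For instance
  ∂PR = R − P.
The resulting 5×9 matrix has rank 4, and its Smith normal form has invariant factors (1,1,1,1).

∂_2: C_2 → C_1 sends each 2-simplex [p,q,r] to [q,r] − [p,r] + [p,q]. For instance
  ∂QRT = RT − QT + QR,
  ∂PQS = QS − PS + PQ.
The resulting 9×6 matrix has rank 5, and its Smith normal form has invariant factors (1,1,1,1,1).

Reading off H_k = ker ∂_k / im ∂_{k+1}:

  H_0: rank C_0 − rank ∂_1 = 5 − 4 = 1, and the invariant factors of ∂_1 are all 1, so H_0 ≅ Z.
  H_1: rank ker ∂_1 − rank ∂_2 = (9 − 4) − 5 = 0, and the invariant factors of ∂_2 are all 1, so H_1 ≅ 0.
  H_2: rank ker ∂_2 − rank ∂_3 = (6 − 5) − 0 = 1, and there is no ∂_3, so H_2 ≅ Z.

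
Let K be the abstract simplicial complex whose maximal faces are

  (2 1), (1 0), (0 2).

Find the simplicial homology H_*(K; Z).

H_0 ≅ Z,  H_1 ≅ Z.

K has 3 vertices, 3 edges.
rank ∂_0 = 0, rank ∂_1 = 2 ⇒ b_0 = 3 − 0 − 2 = 1; all invariant factors of ∂_1 are 1 so no torsion. So H_0 = Z.
rank ∂_1 = 2, rank ∂_2 = 0 ⇒ b_1 = 3 − 2 − 0 = 1. So H_1 = Z.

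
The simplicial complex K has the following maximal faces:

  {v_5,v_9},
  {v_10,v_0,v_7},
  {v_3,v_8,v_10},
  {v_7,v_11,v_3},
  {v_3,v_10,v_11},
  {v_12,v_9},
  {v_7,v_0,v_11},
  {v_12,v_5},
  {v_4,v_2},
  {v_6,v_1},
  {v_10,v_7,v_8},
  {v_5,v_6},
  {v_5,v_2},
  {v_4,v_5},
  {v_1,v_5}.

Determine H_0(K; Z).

K has 13 vertices, 21 edges, 6 triangles.
rank ∂_0 = 0, rank ∂_1 = 11 ⇒ b_0 = 13 − 0 − 11 = 2; all invariant factors of ∂_1 are 1 so no torsion. So H_0 = Z^2.

H_0 = Z^2.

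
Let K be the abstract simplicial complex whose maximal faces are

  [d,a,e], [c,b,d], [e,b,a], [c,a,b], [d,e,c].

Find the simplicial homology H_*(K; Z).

H_0 = Z,  H_1 = Z,  H_2 = 0.

Fix the vertex order a < b < c < d < e and write every simplex with vertices in increasing order. Then dim K = 2 and the simplices of K are:

  0-simplices (5): a, b, c, d, e
  1-simplices (10): ab, ac, ad, ae, bc, bd, be, cd, ce, de
  2-simplices (5): abc, abe, ade, bcd, cde

giving chain groups C_0 ≅ Z^5, C_1 ≅ Z^10, C_2 ≅ Z^5.

The boundary map ∂_1: C_1 → C_0 is given by ∂[p,q] = [q] − [p]. For instance
  ∂ad = d − a.
The 5×10 boundary matrix has rank 4 and Smith normal form diag(1,1,1,1).

Boundary ∂_2: C_2 → C_1 sends each 2-simplex [p,q,r] to [q,r] − [p,r] + [p,q]. For instance
  ∂abe = be − ae + ab,
  ∂ade = de − ae + ad.
The resulting 10×5 matrix has rank 5, and its Smith normal form has invariant factors (1,1,1,1,1).

Reading off H_k = ker ∂_k / im ∂_{k+1}:

  H_0: rank C_0 − rank ∂_1 = 5 − 4 = 1, and the invariant factors of ∂_1 are all 1, so H_0 ≅ Z.
  H_1: rank ker ∂_1 − rank ∂_2 = (10 − 4) − 5 = 1, and the invariant factors of ∂_2 are all 1, so H_1 ≅ Z.
  H_2: rank ker ∂_2 − rank ∂_3 = (5 − 5) − 0 = 0, and there is no ∂_3, so H_2 ≅ 0.

As a check, the Euler characteristic is 5 − 10 + 5 = 0, which agrees with 1 − 1 + 0 = 0.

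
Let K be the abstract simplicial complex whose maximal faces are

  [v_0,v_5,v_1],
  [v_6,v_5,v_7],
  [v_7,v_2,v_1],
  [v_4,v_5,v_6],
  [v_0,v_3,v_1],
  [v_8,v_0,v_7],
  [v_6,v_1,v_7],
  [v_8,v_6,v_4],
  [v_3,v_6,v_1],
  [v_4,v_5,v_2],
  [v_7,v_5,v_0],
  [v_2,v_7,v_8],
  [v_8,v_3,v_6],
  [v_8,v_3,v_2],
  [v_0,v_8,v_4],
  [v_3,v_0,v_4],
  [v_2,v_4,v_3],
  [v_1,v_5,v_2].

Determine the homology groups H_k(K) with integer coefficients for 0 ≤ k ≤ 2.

Order the vertices as v_0 < v_1 < v_2 < v_3 < v_4 < v_5 < v_6 < v_7 < v_8. Listing each simplex with vertices in this order, K has dimension 2 with simplices:

  0-simplices (9): [v_0], [v_1], [v_2], [v_3], [v_4], [v_5], [v_6], [v_7], [v_8]
  1-simplices (27): (27 of them)
  2-simplices (18): (18 of them)

so the chain groups are C_0 ≅ Z^9, C_1 ≅ Z^27, C_2 ≅ Z^18.

The boundary map ∂_1: C_1 → C_0 is given by ∂[p,q] = [q] − [p]. For instance
  ∂[v_0,v_5] = [v_5] − [v_0].
This gives a 9×27 integer matrix of rank 8; reducing to Smith normal form yields diagonal entries (1,1,1,1,1,1,1,1).

∂_2: C_2 → C_1 sends each 2-simplex [p,q,r] to [q,r] − [p,r] + [p,q]. For instance
  ∂[v_0,v_1,v_5] = [v_1,v_5] − [v_0,v_5] + [v_0,v_1],
  ∂[v_4,v_5,v_6] = [v_5,v_6] − [v_4,v_6] + [v_4,v_5].
This gives a 27×18 integer matrix of rank 18; reducing to Smith normal form yields diagonal entries (1,1,1,1,1,1,1,1,1,1,1,1,1,1,1,1,1,2).

Now H_k = ker ∂_k / im ∂_{k+1}, so:

  H_0: rank C_0 − rank ∂_1 = 9 − 8 = 1, and the invariant factors of ∂_1 are all 1, so H_0 = Z.
  H_1: rank ker ∂_1 − rank ∂_2 = (27 − 8) − 18 = 1, and ∂_2 has invariant factor 2 > 1, so H_1 = Z ⊕ Z_2.
  H_2: rank ker ∂_2 − rank ∂_3 = (18 − 18) − 0 = 0, and there is no ∂_3, so H_2 = 0.

As a check, the Euler characteristic is 9 − 27 + 18 = 0, which agrees with 1 − 1 + 0 = 0.
(K is a triangulation of the Klein bottle.)

H_0 = Z,  H_1 = Z ⊕ Z_2,  H_2 = 0.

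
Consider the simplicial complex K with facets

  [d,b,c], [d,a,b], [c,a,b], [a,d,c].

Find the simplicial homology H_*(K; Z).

Order the vertices as a < b < c < d. Listing each simplex with vertices in this order, K has dimension 2 with simplices:

  0-simplices (4): a, b, c, d
  1-simplices (6): ab, ac, ad, bc, bd, cd
  2-simplices (4): abc, abd, acd, bcd

so the chain groups are C_0 ≅ Z^4, C_1 ≅ Z^6, C_2 ≅ Z^4.

The boundary map ∂_1: C_1 → C_0 sends each edge [p,q] (with p < q) to q − p.
This gives a 4×6 integer matrix of rank 3; reducing to Smith normal form yields diagonal entries (1,1,1).

Boundary ∂_2: C_2 → C_1 sends each 2-simplex [p,q,r] to [q,r] − [p,r] + [p,q]. For instance
  ∂bcd = cd − bd + bc,
  ∂acd = cd − ad + ac.
The 6×4 boundary matrix has rank 3 and Smith normal form diag(1,1,1).

From H_k ≅ ker(∂_k) / im(∂_{k+1}) we obtain:

  H_0: rank C_0 − rank ∂_1 = 4 − 3 = 1, and the invariant factors of ∂_1 are all 1, so H_0 ≅ Z.
  H_1: rank ker ∂_1 − rank ∂_2 = (6 − 3) − 3 = 0, and the invariant factors of ∂_2 are all 1, so H_1 ≅ 0.
  H_2: rank ker ∂_2 − rank ∂_3 = (4 − 3) − 0 = 1, and there is no ∂_3, so H_2 ≅ Z.

H_0 = Z,  H_1 = 0,  H_2 = Z.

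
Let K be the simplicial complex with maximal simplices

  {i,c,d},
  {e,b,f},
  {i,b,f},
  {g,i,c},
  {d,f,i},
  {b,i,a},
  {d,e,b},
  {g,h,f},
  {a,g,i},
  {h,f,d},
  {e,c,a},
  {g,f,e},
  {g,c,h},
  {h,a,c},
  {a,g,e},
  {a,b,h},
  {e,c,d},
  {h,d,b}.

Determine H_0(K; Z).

H_0 = Z.

K has 9 vertices, 27 edges, 18 triangles.
rank ∂_0 = 0, rank ∂_1 = 8 ⇒ b_0 = 9 − 0 − 8 = 1; all invariant factors of ∂_1 are 1 so no torsion. So H_0 = Z.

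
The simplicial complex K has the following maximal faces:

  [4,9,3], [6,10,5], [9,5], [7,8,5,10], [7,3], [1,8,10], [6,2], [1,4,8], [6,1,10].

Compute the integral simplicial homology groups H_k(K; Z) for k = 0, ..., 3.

Take the total order 1 < 2 < 3 < 4 < 5 < 6 < 7 < 8 < 9 < 10 on the vertex set. Then K (dimension 3) consists of the simplices:

  0-simplices (10): [1], [2], [3], [4], [5], [6], [7], [8], [9], [10]
  1-simplices (19): [1,4], [1,6], [1,8], [1,10], [2,6], [3,4], [3,7], [3,9], [4,8], [4,9], [5,6], [5,7], [5,8], [5,9], [5,10], [6,10], [7,8], [7,10], [8,10]
  2-simplices (9): [1,4,8], [1,6,10], [1,8,10], [3,4,9], [5,6,10], [5,7,8], [5,7,10], [5,8,10], [7,8,10]
  3-simplices (1): [5,7,8,10]

giving chain groups C_0 ≅ Z^10, C_1 ≅ Z^19, C_2 ≅ Z^9, C_3 ≅ Z^1.

∂_1: C_1 → C_0 maps an edge to its endpoints' difference, ∂[p,q] = q − p. For instance
  ∂[4,8] = [8] − [4].
The 10×19 boundary matrix has rank 9 and Smith normal form diag(1,1,1,1,1,1,1,1,1).

The boundary map ∂_2: C_2 → C_1 sends each 2-simplex [p,q,r] to [q,r] − [p,r] + [p,q]. For instance
  ∂[5,8,10] = [8,10] − [5,10] + [5,8],
  ∂[1,6,10] = [6,10] − [1,10] + [1,6].
This gives a 19×9 integer matrix of rank 8; reducing to Smith normal form yields diagonal entries (1,1,1,1,1,1,1,1).

The boundary map ∂_3: C_3 → C_2 sends each 3-simplex σ to the alternating sum Σ_i (−1)^i (σ with its i-th vertex removed). For instance
  ∂[5,7,8,10] = [7,8,10] − [5,8,10] + [5,7,10] − [5,7,8].
The resulting 9×1 matrix has rank 1, and its Smith normal form has invariant factors (1).

Computing H_k = (kernel of ∂_k) / (image of ∂_{k+1}):

  H_0: rank C_0 − rank ∂_1 = 10 − 9 = 1, and the invariant factors of ∂_1 are all 1, so H_0 ≅ Z.
  H_1: rank ker ∂_1 − rank ∂_2 = (19 − 9) − 8 = 2, and the invariant factors of ∂_2 are all 1, so H_1 ≅ Z^2.
  H_2: rank ker ∂_2 − rank ∂_3 = (9 − 8) − 1 = 0, and the invariant factors of ∂_3 are all 1, so H_2 ≅ 0.
  H_3: rank ker ∂_3 − rank ∂_4 = (1 − 1) − 0 = 0, and there is no ∂_4, so H_3 ≅ 0.

H_0 ≅ Z,  H_1 ≅ Z^2,  H_2 = 0,  H_3 = 0.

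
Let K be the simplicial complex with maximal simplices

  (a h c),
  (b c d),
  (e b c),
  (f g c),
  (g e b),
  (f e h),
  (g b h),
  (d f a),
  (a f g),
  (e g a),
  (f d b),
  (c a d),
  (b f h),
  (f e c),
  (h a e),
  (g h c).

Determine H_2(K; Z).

H_2 = Z.

Order the vertices as a < b < c < d < e < f < g < h. Listing each simplex with vertices in this order, K has dimension 2 with simplices:

  0-simplices (8): a, b, c, d, e, f, g, h
  1-simplices (24): ac, ad, ae, af, ag, ah, bc, bd, be, bf, bg, bh, cd, ce, cf, cg, ch, df, ef, eg, eh, fg, fh, gh
  2-simplices (16): acd, ach, adf, aeg, aeh, afg, bcd, bce, bdf, beg, bfh, bgh, cef, cfg, cgh, efh

so the chain groups are C_0 ≅ Z^8, C_1 ≅ Z^24, C_2 ≅ Z^16.

Boundary ∂_1: C_1 → C_0 sends each edge [p,q] (with p < q) to q − p. For instance
  ∂ce = e − c.
This gives a 8×24 integer matrix of rank 7; reducing to Smith normal form yields diagonal entries (1,1,1,1,1,1,1).

∂_2: C_2 → C_1 maps a triangle to the signed sum of its edges. For instance
  ∂bce = ce − be + bc,
  ∂ach = ch − ah + ac.
As a 24×16 matrix over Z this has rank 15, with invariant factors (1,1,1,1,1,1,1,1,1,1,1,1,1,1,1).

Reading off H_k = ker ∂_k / im ∂_{k+1}:

  H_2: rank ker ∂_2 − rank ∂_3 = (16 − 15) − 0 = 1, and there is no ∂_3, so H_2 = Z.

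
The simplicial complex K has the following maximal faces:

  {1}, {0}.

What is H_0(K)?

H_0 ≅ Z^2.

Take the total order 0 < 1 on the vertex set. Then K (dimension 0) consists of the simplices:

  0-simplices (2): [0], [1]

giving chain groups C_0 ≅ Z^2.

Reading off H_k = ker ∂_k / im ∂_{k+1}:

  H_0: rank C_0 − rank ∂_1 = 2 − 0 = 2, and there is no ∂_1, so H_0 = Z^2.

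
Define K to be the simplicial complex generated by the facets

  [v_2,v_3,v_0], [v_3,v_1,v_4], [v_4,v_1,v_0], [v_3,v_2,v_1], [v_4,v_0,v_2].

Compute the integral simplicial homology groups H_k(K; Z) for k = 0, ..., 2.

H_0 ≅ Z,  H_1 ≅ Z,  H_2 = 0.

Fix the vertex order v_0 < v_1 < v_2 < v_3 < v_4 and write every simplex with vertices in increasing order. Then dim K = 2 and the simplices of K are:

  0-simplices (5): [v_0], [v_1], [v_2], [v_3], [v_4]
  1-simplices (10): [v_0,v_1], [v_0,v_2], [v_0,v_3], [v_0,v_4], [v_1,v_2], [v_1,v_3], [v_1,v_4], [v_2,v_3], [v_2,v_4], [v_3,v_4]
  2-simplices (5): [v_0,v_1,v_4], [v_0,v_2,v_3], [v_0,v_2,v_4], [v_1,v_2,v_3], [v_1,v_3,v_4]

Hence C_0 ≅ Z^5, C_1 ≅ Z^10, C_2 ≅ Z^5.

∂_1: C_1 → C_0 sends each edge [p,q] (with p < q) to q − p. For instance
  ∂[v_0,v_1] = [v_1] − [v_0].
As a 5×10 matrix over Z this has rank 4, with invariant factors (1,1,1,1).

The boundary map ∂_2: C_2 → C_1 sends each 2-simplex [p,q,r] to [q,r] − [p,r] + [p,q]. For instance
  ∂[v_1,v_3,v_4] = [v_3,v_4] − [v_1,v_4] + [v_1,v_3],
  ∂[v_0,v_2,v_4] = [v_2,v_4] − [v_0,v_4] + [v_0,v_2].
This gives a 10×5 integer matrix of rank 5; reducing to Smith normal form yields diagonal entries (1,1,1,1,1).

Reading off H_k = ker ∂_k / im ∂_{k+1}:

  H_0: rank C_0 − rank ∂_1 = 5 − 4 = 1, and the invariant factors of ∂_1 are all 1, so H_0 ≅ Z.
  H_1: rank ker ∂_1 − rank ∂_2 = (10 − 4) − 5 = 1, and the invariant factors of ∂_2 are all 1, so H_1 ≅ Z.
  H_2: rank ker ∂_2 − rank ∂_3 = (5 − 5) − 0 = 0, and there is no ∂_3, so H_2 ≅ 0.

(K is a triangulation of the Möbius band.)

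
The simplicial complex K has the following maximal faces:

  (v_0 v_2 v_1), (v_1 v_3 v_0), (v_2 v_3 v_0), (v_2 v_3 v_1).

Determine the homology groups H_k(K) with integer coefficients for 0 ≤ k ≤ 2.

Fix the vertex order v_0 < v_1 < v_2 < v_3 and write every simplex with vertices in increasing order. Then dim K = 2 and the simplices of K are:

  0-simplices (4): [v_0], [v_1], [v_2], [v_3]
  1-simplices (6): [v_0,v_1], [v_0,v_2], [v_0,v_3], [v_1,v_2], [v_1,v_3], [v_2,v_3]
  2-simplices (4): [v_0,v_1,v_2], [v_0,v_1,v_3], [v_0,v_2,v_3], [v_1,v_2,v_3]

Hence C_0 ≅ Z^4, C_1 ≅ Z^6, C_2 ≅ Z^4.

∂_1: C_1 → C_0 maps an edge to its endpoints' difference, ∂[p,q] = q − p.
As a 4×6 matrix over Z this has rank 3, with invariant factors (1,1,1).

∂_2: C_2 → C_1 acts by ∂[p,q,r] = [q,r] − [p,r] + [p,q]. For instance
  ∂[v_1,v_2,v_3] = [v_2,v_3] − [v_1,v_3] + [v_1,v_2],
  ∂[v_0,v_1,v_2] = [v_1,v_2] − [v_0,v_2] + [v_0,v_1].
The 6×4 boundary matrix has rank 3 and Smith normal form diag(1,1,1).

Now H_k = ker ∂_k / im ∂_{k+1}, so:

  H_0: rank C_0 − rank ∂_1 = 4 − 3 = 1, and the invariant factors of ∂_1 are all 1, so H_0 = Z.
  H_1: rank ker ∂_1 − rank ∂_2 = (6 − 3) − 3 = 0, and the invariant factors of ∂_2 are all 1, so H_1 = 0.
  H_2: rank ker ∂_2 − rank ∂_3 = (4 − 3) − 0 = 1, and there is no ∂_3, so H_2 = Z.

As a check, the Euler characteristic is 4 − 6 + 4 = 2, which agrees with 1 − 0 + 1 = 2.

H_0 ≅ Z,  H_1 = 0,  H_2 ≅ Z.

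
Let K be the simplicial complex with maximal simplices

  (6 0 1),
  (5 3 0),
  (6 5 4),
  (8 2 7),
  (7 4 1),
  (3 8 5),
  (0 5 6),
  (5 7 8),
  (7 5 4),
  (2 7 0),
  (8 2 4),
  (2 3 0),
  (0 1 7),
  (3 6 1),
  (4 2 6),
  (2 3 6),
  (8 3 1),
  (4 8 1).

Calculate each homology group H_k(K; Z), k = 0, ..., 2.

Fix the vertex order 0 < 1 < 2 < 3 < 4 < 5 < 6 < 7 < 8 and write every simplex with vertices in increasing order. Then dim K = 2 and the simplices of K are:

  0-simplices (9): [0], [1], [2], [3], [4], [5], [6], [7], [8]
  1-simplices (27): (27 of them)
  2-simplices (18): [0,1,6], [0,1,7], [0,2,3], [0,2,7], [0,3,5], [0,5,6], [1,3,6], [1,3,8], [1,4,7], [1,4,8], [2,3,6], [2,4,6], [2,4,8], [2,7,8], [3,5,8], [4,5,6], [4,5,7], [5,7,8]

Hence C_0 ≅ Z^9, C_1 ≅ Z^27, C_2 ≅ Z^18.

∂_1: C_1 → C_0 is given by ∂[p,q] = [q] − [p].
The resulting 9×27 matrix has rank 8, and its Smith normal form has invariant factors (1,1,1,1,1,1,1,1).

∂_2: C_2 → C_1 maps a triangle to the signed sum of its edges. For instance
  ∂[0,3,5] = [3,5] − [0,5] + [0,3],
  ∂[1,3,6] = [3,6] − [1,6] + [1,3].
As a 27×18 matrix over Z this has rank 18, with invariant factors (1,1,1,1,1,1,1,1,1,1,1,1,1,1,1,1,1,2).

From H_k ≅ ker(∂_k) / im(∂_{k+1}) we obtain:

  H_0: rank C_0 − rank ∂_1 = 9 − 8 = 1, and the invariant factors of ∂_1 are all 1, so H_0 ≅ Z.
  H_1: rank ker ∂_1 − rank ∂_2 = (27 − 8) − 18 = 1, and ∂_2 has invariant factor 2 > 1, so H_1 ≅ Z ⊕ Z_2.
  H_2: rank ker ∂_2 − rank ∂_3 = (18 − 18) − 0 = 0, and there is no ∂_3, so H_2 ≅ 0.

H_0 = Z,  H_1 = Z ⊕ Z_2,  H_2 = 0.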